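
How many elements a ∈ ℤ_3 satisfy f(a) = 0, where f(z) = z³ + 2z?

3

Evaluate at each of the 3 elements of ℤ_3:
f(0) = 0 → root; f(1) = 0 → root; f(2) = 0 → root.
Roots: {0, 1, 2}.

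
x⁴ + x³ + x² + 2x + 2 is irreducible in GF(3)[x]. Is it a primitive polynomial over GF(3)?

Write f(x) = x⁴ + x³ + x² + 2x + 2.
|GF(3^4)^×| = 3^4 − 1 = 80. Prime factorization: 80 = 2^4·5.
f is primitive ⇔ x has order 80 in GF(3)[x]/(f), i.e. x^(80/q) ≠ 1 for each prime q | 80.
x^(40) mod f = 2.
x^(16) mod f = 2x³ + 1.
None equal 1, so x has full order 80; f is primitive.

Yes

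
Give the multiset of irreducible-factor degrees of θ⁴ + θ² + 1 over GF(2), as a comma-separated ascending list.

2, 2

Write h(θ) = θ⁴ + θ² + 1.
Roots in GF(2): h(0) = 1; h(1) = 1.
Complete factorization: h(θ) = (θ² + θ + 1)^2.
Factor degrees with multiplicity: 2 + 2 = 4.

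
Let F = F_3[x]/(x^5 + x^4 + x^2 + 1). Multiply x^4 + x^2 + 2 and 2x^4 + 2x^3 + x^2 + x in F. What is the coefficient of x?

Multiply in F_3[x]: (x^4 + x^2 + 2)·(2x^4 + 2x^3 + x^2 + x) = 2x^8 + 2x^7 + 2x^4 + 2x^3 + 2x^2 + 2x.
Reduce using x^5 ≡ 2x^4 + 2x^2 + 2 (mod x^5 + x^4 + x^2 + 1).
Reduced: x^4 + x^2 + 2x + 2.

2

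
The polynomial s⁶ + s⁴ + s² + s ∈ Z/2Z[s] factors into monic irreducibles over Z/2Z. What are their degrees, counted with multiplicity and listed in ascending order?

Write h(s) = s⁶ + s⁴ + s² + s.
Roots in Z/2Z: h(0) = 0 → root; h(1) = 0 → root.
Linear factors from roots: (s), (s + 1).
Complete factorization: h(s) = (s)·(s + 1)·(s⁴ + s³ + 1).
Factor degrees with multiplicity: 1 + 1 + 4 = 6.

1, 1, 4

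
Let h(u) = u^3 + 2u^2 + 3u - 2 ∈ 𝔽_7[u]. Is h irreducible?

Yes

Check for roots in 𝔽_7: h(0) = 5; h(1) = 4; h(2) = 6; h(3) = 3; h(4) = 1; h(5) = 6; h(6) = 3.
No roots. A degree-3 polynomial over a field with no linear factor is irreducible.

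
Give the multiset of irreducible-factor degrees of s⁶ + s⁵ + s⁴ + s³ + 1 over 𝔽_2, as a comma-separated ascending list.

Write f(s) = s⁶ + s⁵ + s⁴ + s³ + 1.
Roots in 𝔽_2: f(0) = 1; f(1) = 1.
Complete factorization: f(s) = (s² + s + 1)·(s⁴ + s + 1).
Factor degrees with multiplicity: 2 + 4 = 6.

2, 4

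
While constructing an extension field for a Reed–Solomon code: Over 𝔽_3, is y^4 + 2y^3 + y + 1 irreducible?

Write g(y) = y^4 + 2y^3 + y + 1.
Check for roots in 𝔽_3: g(0) = 1; g(1) = 2; g(2) = 2.
No roots, so no linear factors.
Monic irreducibles of degree 2 over GF(3): y^2 + 1, y^2 + y + 2, y^2 + 2y + 2.
None of them divide g (all give nonzero remainder).
No irreducible factor of degree ≤ 2 exists, so g is irreducible over GF(3).

Yes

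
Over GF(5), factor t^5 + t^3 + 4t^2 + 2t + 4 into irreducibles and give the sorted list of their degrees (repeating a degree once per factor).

2, 3

Write h(t) = t^5 + t^3 + 4t^2 + 2t + 4.
Roots in GF(5): h(0) = 4; h(1) = 2; h(2) = 4; h(3) = 1; h(4) = 4.
Complete factorization: h(t) = (t^2 + 4t + 1)·(t^3 + t^2 + t + 4).
Factor degrees with multiplicity: 2 + 3 = 5.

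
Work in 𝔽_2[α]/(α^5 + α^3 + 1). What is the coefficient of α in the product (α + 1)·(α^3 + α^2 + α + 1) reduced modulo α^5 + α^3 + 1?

Multiply in 𝔽_2[α]: (α + 1)·(α^3 + α^2 + α + 1) = α^4 + 1.
Reduced: α^4 + 1.

0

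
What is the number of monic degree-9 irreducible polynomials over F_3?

By the necklace-counting formula, N_3(9) = (1/9) Σ_{d|9} μ(9/d)·3^d.
Divisors of 9: 1, 3, 9; μ(9/d) for each: 0, -1, 1.
Σ = − 3^3 + 3^9 = 19656.
N = 19656/9 = 2184.

2184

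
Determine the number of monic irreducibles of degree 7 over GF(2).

x^(2^7) − x is the product of all monic irreducibles of degree dividing 7; Möbius inversion gives N = (1/7) Σ μ(7/d)·2^d.
Divisors of 7: 1, 7; μ(7/d) for each: -1, 1.
Σ = − 2^1 + 2^7 = 126.
N = 126/7 = 18.

18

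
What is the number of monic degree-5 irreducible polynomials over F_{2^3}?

6552

By the necklace-counting formula, N_8(5) = (1/5) Σ_{d|5} μ(5/d)·8^d.
Divisors of 5: 1, 5; μ(5/d) for each: -1, 1.
Σ = − 8^1 + 8^5 = 32760.
N = 32760/5 = 6552.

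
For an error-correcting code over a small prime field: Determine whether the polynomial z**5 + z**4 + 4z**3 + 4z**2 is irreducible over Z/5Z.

No

Write P(z) = z**5 + z**4 + 4z**3 + 4z**2.
Check for roots in Z/5Z: P(0) = 0 → root; P(1) = 0 → root; P(2) = 1; P(3) = 3; P(4) = 0 → root.
P(0) = 0, so (z) divides P(z); P is reducible.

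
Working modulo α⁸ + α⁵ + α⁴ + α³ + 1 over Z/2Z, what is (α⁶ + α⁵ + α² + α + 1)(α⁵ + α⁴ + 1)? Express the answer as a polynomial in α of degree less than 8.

Multiply in Z/2Z[α]: (α⁶ + α⁵ + α² + α + 1)·(α⁵ + α⁴ + 1) = α¹¹ + α⁹ + α⁷ + α⁶ + α⁵ + α⁴ + α² + α + 1.
Reduce using α⁸ ≡ α⁵ + α⁴ + α³ + 1 (mod α⁸ + α⁵ + α⁴ + α³ + 1).
Reduced: α⁶ + α⁵ + α⁴ + α².

α^6 + α^5 + α^4 + α^2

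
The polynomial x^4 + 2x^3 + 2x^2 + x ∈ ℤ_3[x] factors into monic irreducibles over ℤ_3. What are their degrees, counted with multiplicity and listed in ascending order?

1, 1, 1, 1

Write f(x) = x^4 + 2x^3 + 2x^2 + x.
Roots in ℤ_3: f(0) = 0 → root; f(1) = 0 → root; f(2) = 0 → root.
Linear factors from roots: (x), (x + 2), (x + 1).
Complete factorization: f(x) = (x)·(x + 1)·(x + 2)^2.
Factor degrees with multiplicity: 1 + 1 + 1 + 1 = 4.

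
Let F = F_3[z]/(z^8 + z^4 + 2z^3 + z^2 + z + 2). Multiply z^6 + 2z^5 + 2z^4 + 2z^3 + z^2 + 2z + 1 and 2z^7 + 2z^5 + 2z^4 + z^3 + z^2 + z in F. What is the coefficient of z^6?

Multiply in F_3[z]: (z^6 + 2z^5 + 2z^4 + 2z^3 + z^2 + 2z + 1)·(2z^7 + 2z^5 + 2z^4 + z^3 + z^2 + z) = 2z^13 + z^12 + z^10 + 2z^9 + z^7 + 2z^5 + z^4 + z^3 + z.
Reduce using z^8 ≡ 2z^4 + z^3 + 2z^2 + 2z + 1 (mod z^8 + z^4 + 2z^3 + z^2 + z + 2).
Reduced: 2z^6 + z^5 + z^3 + 1.

2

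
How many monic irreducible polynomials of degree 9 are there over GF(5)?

217000

By the necklace-counting formula, N_5(9) = (1/9) Σ_{d|9} μ(9/d)·5^d.
Divisors of 9: 1, 3, 9; μ(9/d) for each: 0, -1, 1.
Σ = − 5^3 + 5^9 = 1953000.
N = 1953000/9 = 217000.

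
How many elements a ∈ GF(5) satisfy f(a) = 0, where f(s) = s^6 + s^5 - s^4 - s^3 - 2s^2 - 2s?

Evaluate at each of the 5 elements of GF(5):
f(0) = 0 → root; f(1) = 1; f(2) = 0 → root; f(3) = 0 → root; f(4) = 0 → root.
Roots: {0, 2, 3, 4}.

4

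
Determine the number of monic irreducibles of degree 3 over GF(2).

Gauss's count: N_{2}(3) = (1/3) Σ_{d|3} μ(3/d)·2^d.
Divisors of 3: 1, 3; μ(3/d) for each: -1, 1.
Σ = − 2^1 + 2^3 = 6.
N = 6/3 = 2.

2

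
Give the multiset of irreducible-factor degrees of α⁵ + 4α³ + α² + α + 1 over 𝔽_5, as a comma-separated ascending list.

Write h(α) = α⁵ + 4α³ + α² + α + 1.
Roots in 𝔽_5: h(0) = 1; h(1) = 3; h(2) = 1; h(3) = 4; h(4) = 1.
Complete factorization: h(α) = (α⁵ + 4α³ + α² + α + 1).
Factor degrees with multiplicity: 5 = 5.

5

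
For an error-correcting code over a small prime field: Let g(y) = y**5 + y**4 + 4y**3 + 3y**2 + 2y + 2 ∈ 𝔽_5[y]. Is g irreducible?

Check for roots in 𝔽_5: g(0) = 2; g(1) = 3; g(2) = 3; g(3) = 2; g(4) = 4.
No roots, so no linear factors.
Degree-2 irreducible divisors: test the 10 monic irreducibles of degree 2 over GF(5).
None of them divide g (all give nonzero remainder).
No irreducible factor of degree ≤ 2 exists, so g is irreducible over GF(5).

Yes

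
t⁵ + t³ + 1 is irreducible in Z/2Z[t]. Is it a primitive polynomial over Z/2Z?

Yes

Write f(t) = t⁵ + t³ + 1.
|GF(2^5)^×| = 2^5 − 1 = 31. Prime factorization: 31 = 31.
f is primitive ⇔ t has order 31 in GF(2)[t]/(f), i.e. t^(31/q) ≠ 1 for each prime q | 31.
t^(1) mod f = t.
None equal 1, so t has full order 31; f is primitive.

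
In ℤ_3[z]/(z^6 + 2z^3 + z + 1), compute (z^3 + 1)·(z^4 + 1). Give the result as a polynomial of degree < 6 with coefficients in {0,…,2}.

2z^4 + z^3 + 2z^2 + 2z + 1

Multiply in ℤ_3[z]: (z^3 + 1)·(z^4 + 1) = z^7 + z^4 + z^3 + 1.
Reduce using z^6 ≡ z^3 + 2z + 2 (mod z^6 + 2z^3 + z + 1).
Reduced: 2z^4 + z^3 + 2z^2 + 2z + 1.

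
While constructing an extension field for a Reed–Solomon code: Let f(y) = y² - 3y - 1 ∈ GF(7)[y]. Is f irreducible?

Yes

Check for roots in GF(7): f(0) = 6; f(1) = 4; f(2) = 4; f(3) = 6; f(4) = 3; f(5) = 2; f(6) = 3.
No roots. A degree-2 polynomial over a field with no linear factor is irreducible.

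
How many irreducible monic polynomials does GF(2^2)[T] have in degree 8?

By the necklace-counting formula, N_4(8) = (1/8) Σ_{d|8} μ(8/d)·4^d.
Divisors of 8: 1, 2, 4, 8; μ(8/d) for each: 0, 0, -1, 1.
Σ = − 4^4 + 4^8 = 65280.
N = 65280/8 = 8160.

8160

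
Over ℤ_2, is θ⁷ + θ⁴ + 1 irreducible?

Yes

Write f(θ) = θ⁷ + θ⁴ + 1.
Check for roots in ℤ_2: f(0) = 1; f(1) = 1.
No roots, so no linear factors.
Monic irreducibles of degree 2 over GF(2): θ² + θ + 1.
None of them divide f (all give nonzero remainder).
Monic irreducibles of degree 3 over GF(2): θ³ + θ + 1, θ³ + θ² + 1.
None of them divide f (all give nonzero remainder).
No irreducible factor of degree ≤ 3 exists, so f is irreducible over GF(2).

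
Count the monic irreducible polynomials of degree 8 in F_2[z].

x^(2^8) − x is the product of all monic irreducibles of degree dividing 8; Möbius inversion gives N = (1/8) Σ μ(8/d)·2^d.
Divisors of 8: 1, 2, 4, 8; μ(8/d) for each: 0, 0, -1, 1.
Σ = − 2^4 + 2^8 = 240.
N = 240/8 = 30.

30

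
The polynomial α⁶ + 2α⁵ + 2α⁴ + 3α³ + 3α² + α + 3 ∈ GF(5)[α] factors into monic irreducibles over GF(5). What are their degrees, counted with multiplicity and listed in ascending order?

1, 1, 2, 2

Write f(α) = α⁶ + 2α⁵ + 2α⁴ + 3α³ + 3α² + α + 3.
Roots in GF(5): f(0) = 3; f(1) = 0 → root; f(2) = 1; f(3) = 1; f(4) = 3.
Linear factors from roots: (α + 4).
Complete factorization: f(α) = (α + 4)^2·(α² + 3)·(α² + 4α + 1).
Factor degrees with multiplicity: 1 + 1 + 2 + 2 = 6.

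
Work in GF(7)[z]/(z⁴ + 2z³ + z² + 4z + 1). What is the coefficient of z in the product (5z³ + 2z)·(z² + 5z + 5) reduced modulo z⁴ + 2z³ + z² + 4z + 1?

1

Multiply in GF(7)[z]: (5z³ + 2z)·(z² + 5z + 5) = 5z⁵ + 4z⁴ + 6z³ + 3z² + 3z.
Reduce using z⁴ ≡ 5z³ + 6z² + 3z + 6 (mod z⁴ + 2z³ + z² + 4z + 1).
Reduced: 6z³ + 3z² + z + 6.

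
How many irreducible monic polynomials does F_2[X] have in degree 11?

The number of monic irreducibles of degree 11 over GF(2) is (1/11)·Σ_{d∣11} μ(11/d) 2^d.
Divisors of 11: 1, 11; μ(11/d) for each: -1, 1.
Σ = − 2^1 + 2^11 = 2046.
N = 2046/11 = 186.

186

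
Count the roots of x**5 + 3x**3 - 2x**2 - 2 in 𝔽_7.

Write g(x) = x**5 + 3x**3 - 2x**2 - 2.
Evaluate at each of the 7 elements of 𝔽_7:
g(0) = 5; g(1) = 0 → root; g(2) = 4; g(3) = 3; g(4) = 6; g(5) = 4; g(6) = 6.
Roots: {1}.

1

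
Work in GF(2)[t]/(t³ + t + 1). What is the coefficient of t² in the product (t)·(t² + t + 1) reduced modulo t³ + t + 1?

Multiply in GF(2)[t]: (t)·(t² + t + 1) = t³ + t² + t.
Reduce using t³ ≡ t + 1 (mod t³ + t + 1).
Reduced: t² + 1.

1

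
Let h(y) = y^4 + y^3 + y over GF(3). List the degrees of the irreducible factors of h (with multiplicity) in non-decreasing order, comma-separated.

Roots in GF(3): h(0) = 0 → root; h(1) = 0 → root; h(2) = 2.
Linear factors from roots: (y), (y + 2).
Complete factorization: h(y) = (y)·(y + 2)·(y^2 + 2y + 2).
Factor degrees with multiplicity: 1 + 1 + 2 = 4.

1, 1, 2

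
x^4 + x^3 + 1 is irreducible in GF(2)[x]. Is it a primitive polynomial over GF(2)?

Write f(x) = x^4 + x^3 + 1.
|GF(2^4)^×| = 2^4 − 1 = 15. Prime factorization: 15 = 3·5.
f is primitive ⇔ x has order 15 in GF(2)[x]/(f), i.e. x^(15/q) ≠ 1 for each prime q | 15.
x^(5) mod f = x^3 + x + 1.
x^(3) mod f = x^3.
None equal 1, so x has full order 15; f is primitive.

Yes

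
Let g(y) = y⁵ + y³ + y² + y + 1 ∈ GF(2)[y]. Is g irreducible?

Check for roots in GF(2): g(0) = 1; g(1) = 1.
No roots, so no linear factors.
Monic irreducibles of degree 2 over GF(2): y² + y + 1.
None of them divide g (all give nonzero remainder).
No irreducible factor of degree ≤ 2 exists, so g is irreducible over GF(2).

Yes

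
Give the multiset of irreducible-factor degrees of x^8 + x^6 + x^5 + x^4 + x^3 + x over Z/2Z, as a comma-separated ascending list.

Write f(x) = x^8 + x^6 + x^5 + x^4 + x^3 + x.
Roots in Z/2Z: f(0) = 0 → root; f(1) = 0 → root.
Linear factors from roots: (x), (x + 1).
Complete factorization: f(x) = (x)·(x + 1)·(x^2 + x + 1)^3.
Factor degrees with multiplicity: 1 + 1 + 2 + 2 + 2 = 8.

1, 1, 2, 2, 2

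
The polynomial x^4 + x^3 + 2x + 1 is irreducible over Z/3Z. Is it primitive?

No

Write f(x) = x^4 + x^3 + 2x + 1.
|GF(3^4)^×| = 3^4 − 1 = 80. Prime factorization: 80 = 2^4·5.
f is primitive ⇔ x has order 80 in GF(3)[x]/(f), i.e. x^(80/q) ≠ 1 for each prime q | 80.
x^(40) mod f = 1
x^(16) mod f = 2x^2 + x + 1.
Since x^(40) = 1, the order of x divides 40 < 80; not primitive.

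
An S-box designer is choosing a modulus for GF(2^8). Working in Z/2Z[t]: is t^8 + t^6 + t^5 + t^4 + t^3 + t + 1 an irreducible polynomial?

Write g(t) = t^8 + t^6 + t^5 + t^4 + t^3 + t + 1.
Check for roots in Z/2Z: g(0) = 1; g(1) = 1.
No roots, so no linear factors.
Monic irreducibles of degree 2 over GF(2): t^2 + t + 1.
None of them divide g (all give nonzero remainder).
Monic irreducibles of degree 3 over GF(2): t^3 + t + 1, t^3 + t^2 + 1.
None of them divide g (all give nonzero remainder).
Monic irreducibles of degree 4 over GF(2): t^4 + t + 1, t^4 + t^3 + 1, t^4 + t^3 + t^2 + t + 1.
None of them divide g (all give nonzero remainder).
No irreducible factor of degree ≤ 4 exists, so g is irreducible over GF(2).

Yes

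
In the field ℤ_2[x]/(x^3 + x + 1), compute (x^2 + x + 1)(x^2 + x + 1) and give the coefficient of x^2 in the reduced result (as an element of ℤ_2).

0

Multiply in ℤ_2[x]: (x^2 + x + 1)·(x^2 + x + 1) = x^4 + x^2 + 1.
Reduce using x^3 ≡ x + 1 (mod x^3 + x + 1).
Reduced: x + 1.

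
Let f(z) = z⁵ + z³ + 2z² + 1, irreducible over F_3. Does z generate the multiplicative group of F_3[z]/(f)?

Yes

|GF(3^5)^×| = 3^5 − 1 = 242. Prime factorization: 242 = 2·11^2.
f is primitive ⇔ z has order 242 in GF(3)[z]/(f), i.e. z^(242/q) ≠ 1 for each prime q | 242.
z^(121) mod f = 2.
z^(22) mod f = z⁴ + 2z² + z + 2.
None equal 1, so z has full order 242; f is primitive.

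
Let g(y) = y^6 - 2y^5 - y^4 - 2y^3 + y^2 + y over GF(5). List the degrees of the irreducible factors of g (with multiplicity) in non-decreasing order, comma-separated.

Roots in GF(5): g(0) = 0 → root; g(1) = 3; g(2) = 4; g(3) = 0 → root; g(4) = 4.
Linear factors from roots: (y), (y + 2).
Complete factorization: g(y) = (y)·(y + 2)·(y^2 + 2y - 2)·(y^2 - y + 1).
Factor degrees with multiplicity: 1 + 1 + 2 + 2 = 6.

1, 1, 2, 2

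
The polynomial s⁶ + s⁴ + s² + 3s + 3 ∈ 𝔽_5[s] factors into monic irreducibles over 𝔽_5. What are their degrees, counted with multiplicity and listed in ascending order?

Write h(s) = s⁶ + s⁴ + s² + 3s + 3.
Roots in 𝔽_5: h(0) = 3; h(1) = 4; h(2) = 3; h(3) = 1; h(4) = 3.
Complete factorization: h(s) = (s² + s + 2)·(s² + 2s + 3)^2.
Factor degrees with multiplicity: 2 + 2 + 2 = 6.

2, 2, 2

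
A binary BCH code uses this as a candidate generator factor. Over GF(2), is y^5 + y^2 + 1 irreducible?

Yes

Write h(y) = y^5 + y^2 + 1.
Check for roots in GF(2): h(0) = 1; h(1) = 1.
No roots, so no linear factors.
Monic irreducibles of degree 2 over GF(2): y^2 + y + 1.
None of them divide h (all give nonzero remainder).
No irreducible factor of degree ≤ 2 exists, so h is irreducible over GF(2).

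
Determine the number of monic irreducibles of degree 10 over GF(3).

5880

The number of monic irreducibles of degree 10 over GF(3) is (1/10)·Σ_{d∣10} μ(10/d) 3^d.
Divisors of 10: 1, 2, 5, 10; μ(10/d) for each: 1, -1, -1, 1.
Σ = 3^1 − 3^2 − 3^5 + 3^10 = 58800.
N = 58800/10 = 5880.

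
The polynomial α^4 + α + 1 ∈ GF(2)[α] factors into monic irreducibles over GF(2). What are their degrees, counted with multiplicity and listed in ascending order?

Write h(α) = α^4 + α + 1.
Roots in GF(2): h(0) = 1; h(1) = 1.
Complete factorization: h(α) = (α^4 + α + 1).
Factor degrees with multiplicity: 4 = 4.

4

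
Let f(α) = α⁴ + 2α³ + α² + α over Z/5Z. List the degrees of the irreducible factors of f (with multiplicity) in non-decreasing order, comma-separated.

Roots in Z/5Z: f(0) = 0 → root; f(1) = 0 → root; f(2) = 3; f(3) = 2; f(4) = 4.
Linear factors from roots: (α), (α - 1).
Complete factorization: f(α) = (α)·(α - 1)·(α² - 2α - 1).
Factor degrees with multiplicity: 1 + 1 + 2 = 4.

1, 1, 2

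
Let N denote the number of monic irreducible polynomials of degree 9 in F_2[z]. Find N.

The number of monic irreducibles of degree 9 over GF(2) is (1/9)·Σ_{d∣9} μ(9/d) 2^d.
Divisors of 9: 1, 3, 9; μ(9/d) for each: 0, -1, 1.
Σ = − 2^3 + 2^9 = 504.
N = 504/9 = 56.

56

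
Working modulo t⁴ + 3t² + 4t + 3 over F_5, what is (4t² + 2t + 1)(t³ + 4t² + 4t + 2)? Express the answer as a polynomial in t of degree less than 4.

Multiply in F_5[t]: (4t² + 2t + 1)·(t³ + 4t² + 4t + 2) = 4t⁵ + 3t⁴ + 3t + 2.
Reduce using t⁴ ≡ 2t² + t + 2 (mod t⁴ + 3t² + 4t + 3).
Reduced: 3t³ + 4t + 3.

3t^3 + 4t + 3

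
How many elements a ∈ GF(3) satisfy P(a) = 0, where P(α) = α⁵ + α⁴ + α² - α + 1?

2

Evaluate at each of the 3 elements of GF(3):
P(0) = 1; P(1) = 0 → root; P(2) = 0 → root.
Roots: {1, 2}.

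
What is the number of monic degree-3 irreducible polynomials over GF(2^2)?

20

The number of monic irreducibles of degree 3 over GF(4) is (1/3)·Σ_{d∣3} μ(3/d) 4^d.
Divisors of 3: 1, 3; μ(3/d) for each: -1, 1.
Σ = − 4^1 + 4^3 = 60.
N = 60/3 = 20.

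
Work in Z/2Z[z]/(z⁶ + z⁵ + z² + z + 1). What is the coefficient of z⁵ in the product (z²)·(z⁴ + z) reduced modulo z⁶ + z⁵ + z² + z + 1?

Multiply in Z/2Z[z]: (z²)·(z⁴ + z) = z⁶ + z³.
Reduce using z⁶ ≡ z⁵ + z² + z + 1 (mod z⁶ + z⁵ + z² + z + 1).
Reduced: z⁵ + z³ + z² + z + 1.

1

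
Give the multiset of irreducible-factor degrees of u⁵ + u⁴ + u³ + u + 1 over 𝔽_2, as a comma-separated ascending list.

5

Write f(u) = u⁵ + u⁴ + u³ + u + 1.
Roots in 𝔽_2: f(0) = 1; f(1) = 1.
Complete factorization: f(u) = (u⁵ + u⁴ + u³ + u + 1).
Factor degrees with multiplicity: 5 = 5.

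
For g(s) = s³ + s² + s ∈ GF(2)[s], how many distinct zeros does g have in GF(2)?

Evaluate at each of the 2 elements of GF(2):
g(0) = 0 → root; g(1) = 1.
Roots: {0}.

1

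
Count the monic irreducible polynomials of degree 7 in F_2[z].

18

By the necklace-counting formula, N_2(7) = (1/7) Σ_{d|7} μ(7/d)·2^d.
Divisors of 7: 1, 7; μ(7/d) for each: -1, 1.
Σ = − 2^1 + 2^7 = 126.
N = 126/7 = 18.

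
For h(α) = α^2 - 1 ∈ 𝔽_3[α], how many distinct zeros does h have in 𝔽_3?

Evaluate at each of the 3 elements of 𝔽_3:
h(0) = 2; h(1) = 0 → root; h(2) = 0 → root.
Roots: {1, 2}.

2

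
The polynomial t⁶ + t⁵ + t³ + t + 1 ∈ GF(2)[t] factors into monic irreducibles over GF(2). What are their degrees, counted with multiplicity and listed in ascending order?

2, 2, 2

Write f(t) = t⁶ + t⁵ + t³ + t + 1.
Roots in GF(2): f(0) = 1; f(1) = 1.
Complete factorization: f(t) = (t² + t + 1)^3.
Factor degrees with multiplicity: 2 + 2 + 2 = 6.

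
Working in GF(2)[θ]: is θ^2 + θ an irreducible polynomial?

No

Write g(θ) = θ^2 + θ.
Check for roots in GF(2): g(0) = 0 → root; g(1) = 0 → root.
g(0) = 0, so (θ) divides g(θ); g is reducible.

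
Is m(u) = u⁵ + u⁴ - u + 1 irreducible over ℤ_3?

Yes

Check for roots in ℤ_3: m(0) = 1; m(1) = 2; m(2) = 2.
No roots, so no linear factors.
Monic irreducibles of degree 2 over GF(3): u² + 1, u² + u - 1, u² - u - 1.
None of them divide m (all give nonzero remainder).
No irreducible factor of degree ≤ 2 exists, so m is irreducible over GF(3).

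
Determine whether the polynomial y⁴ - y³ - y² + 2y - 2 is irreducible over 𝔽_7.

No

Write P(y) = y⁴ - y³ - y² + 2y - 2.
Check for roots in 𝔽_7: P(0) = 5; P(1) = 6; P(2) = 6; P(3) = 0 → root; P(4) = 0 → root; P(5) = 0 → root; P(6) = 4.
P(3) = 0, so (y − 3) divides P(y); P is reducible.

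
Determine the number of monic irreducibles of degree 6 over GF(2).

9

Gauss's count: N_{2}(6) = (1/6) Σ_{d|6} μ(6/d)·2^d.
Divisors of 6: 1, 2, 3, 6; μ(6/d) for each: 1, -1, -1, 1.
Σ = 2^1 − 2^2 − 2^3 + 2^6 = 54.
N = 54/6 = 9.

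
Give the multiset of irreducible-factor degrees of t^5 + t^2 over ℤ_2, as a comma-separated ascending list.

1, 1, 1, 2

Write g(t) = t^5 + t^2.
Roots in ℤ_2: g(0) = 0 → root; g(1) = 0 → root.
Linear factors from roots: (t), (t + 1).
Complete factorization: g(t) = (t + 1)·(t)^2·(t^2 + t + 1).
Factor degrees with multiplicity: 1 + 1 + 1 + 2 = 5.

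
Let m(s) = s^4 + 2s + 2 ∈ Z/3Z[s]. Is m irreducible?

Check for roots in Z/3Z: m(0) = 2; m(1) = 2; m(2) = 1.
No roots, so no linear factors.
Monic irreducibles of degree 2 over GF(3): s^2 + 1, s^2 + s + 2, s^2 + 2s + 2.
None of them divide m (all give nonzero remainder).
No irreducible factor of degree ≤ 2 exists, so m is irreducible over GF(3).

Yes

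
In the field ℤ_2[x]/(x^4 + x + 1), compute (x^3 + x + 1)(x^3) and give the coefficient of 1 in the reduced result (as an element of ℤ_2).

1

Multiply in ℤ_2[x]: (x^3 + x + 1)·(x^3) = x^6 + x^4 + x^3.
Reduce using x^4 ≡ x + 1 (mod x^4 + x + 1).
Reduced: x^2 + x + 1.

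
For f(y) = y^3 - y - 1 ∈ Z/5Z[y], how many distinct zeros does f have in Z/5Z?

1

Evaluate at each of the 5 elements of Z/5Z:
f(0) = 4; f(1) = 4; f(2) = 0 → root; f(3) = 3; f(4) = 4.
Roots: {2}.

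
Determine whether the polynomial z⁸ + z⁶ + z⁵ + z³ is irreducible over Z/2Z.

Write h(z) = z⁸ + z⁶ + z⁵ + z³.
Check for roots in Z/2Z: h(0) = 0 → root; h(1) = 0 → root.
h(0) = 0, so (z) divides h(z); h is reducible.

No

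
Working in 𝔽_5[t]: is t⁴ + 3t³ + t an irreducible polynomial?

No

Write P(t) = t⁴ + 3t³ + t.
Check for roots in 𝔽_5: P(0) = 0 → root; P(1) = 0 → root; P(2) = 2; P(3) = 0 → root; P(4) = 2.
P(0) = 0, so (t) divides P(t); P is reducible.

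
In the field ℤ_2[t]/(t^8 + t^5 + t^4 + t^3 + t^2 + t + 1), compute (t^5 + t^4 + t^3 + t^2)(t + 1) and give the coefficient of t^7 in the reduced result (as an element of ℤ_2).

0

Multiply in ℤ_2[t]: (t^5 + t^4 + t^3 + t^2)·(t + 1) = t^6 + t^2.
Reduced: t^6 + t^2.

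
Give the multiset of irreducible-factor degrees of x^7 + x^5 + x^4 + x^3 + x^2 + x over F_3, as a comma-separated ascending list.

Write h(x) = x^7 + x^5 + x^4 + x^3 + x^2 + x.
Roots in F_3: h(0) = 0 → root; h(1) = 0 → root; h(2) = 1.
Linear factors from roots: (x), (x - 1).
Complete factorization: h(x) = (x)·(x - 1)·(x^2 + 1)·(x^3 + x^2 + x - 1).
Factor degrees with multiplicity: 1 + 1 + 2 + 3 = 7.

1, 1, 2, 3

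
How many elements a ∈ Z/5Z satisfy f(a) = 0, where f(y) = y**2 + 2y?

Evaluate at each of the 5 elements of Z/5Z:
f(0) = 0 → root; f(1) = 3; f(2) = 3; f(3) = 0 → root; f(4) = 4.
Roots: {0, 3}.

2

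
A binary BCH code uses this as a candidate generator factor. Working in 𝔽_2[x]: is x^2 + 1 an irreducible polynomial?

No

Write P(x) = x^2 + 1.
Check for roots in 𝔽_2: P(0) = 1; P(1) = 0 → root.
P(1) = 0, so (x − 1) divides P(x); P is reducible.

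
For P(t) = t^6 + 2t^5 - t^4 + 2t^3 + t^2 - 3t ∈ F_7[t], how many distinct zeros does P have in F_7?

Evaluate at each of the 7 elements of F_7:
P(0) = 0 → root; P(1) = 2; P(2) = 0 → root; P(3) = 5; P(4) = 0 → root; P(5) = 6; P(6) = 0 → root.
Roots: {0, 2, 4, 6}.

4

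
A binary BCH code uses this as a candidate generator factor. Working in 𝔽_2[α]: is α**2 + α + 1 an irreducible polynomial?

Write m(α) = α**2 + α + 1.
Check for roots in 𝔽_2: m(0) = 1; m(1) = 1.
No roots. A degree-2 polynomial over a field with no linear factor is irreducible.

Yes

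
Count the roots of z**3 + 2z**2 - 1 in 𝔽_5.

2

Write f(z) = z**3 + 2z**2 - 1.
Evaluate at each of the 5 elements of 𝔽_5:
f(0) = 4; f(1) = 2; f(2) = 0 → root; f(3) = 4; f(4) = 0 → root.
Roots: {2, 4}.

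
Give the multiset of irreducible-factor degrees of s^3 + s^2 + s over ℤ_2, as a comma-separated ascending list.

Write f(s) = s^3 + s^2 + s.
Roots in ℤ_2: f(0) = 0 → root; f(1) = 1.
Linear factors from roots: (s).
Complete factorization: f(s) = (s)·(s^2 + s + 1).
Factor degrees with multiplicity: 1 + 2 = 3.

1, 2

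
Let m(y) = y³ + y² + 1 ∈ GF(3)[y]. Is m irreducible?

Check for roots in GF(3): m(0) = 1; m(1) = 0 → root; m(2) = 1.
m(1) = 0, so (y − 1) divides m(y); m is reducible.

No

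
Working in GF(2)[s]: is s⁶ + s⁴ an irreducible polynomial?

No

Write h(s) = s⁶ + s⁴.
Check for roots in GF(2): h(0) = 0 → root; h(1) = 0 → root.
h(0) = 0, so (s) divides h(s); h is reducible.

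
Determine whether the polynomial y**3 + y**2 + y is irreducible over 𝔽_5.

Write g(y) = y**3 + y**2 + y.
Check for roots in 𝔽_5: g(0) = 0 → root; g(1) = 3; g(2) = 4; g(3) = 4; g(4) = 4.
g(0) = 0, so (y) divides g(y); g is reducible.

No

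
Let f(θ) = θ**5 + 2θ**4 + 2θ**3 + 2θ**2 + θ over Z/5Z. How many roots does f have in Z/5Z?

4

Evaluate at each of the 5 elements of Z/5Z:
f(0) = 0 → root; f(1) = 3; f(2) = 0 → root; f(3) = 0 → root; f(4) = 0 → root.
Roots: {0, 2, 3, 4}.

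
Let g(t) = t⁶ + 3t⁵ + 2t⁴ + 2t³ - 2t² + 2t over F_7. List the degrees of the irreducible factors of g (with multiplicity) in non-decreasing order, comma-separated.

Linear factors from roots: (t), (t + 3), (t + 2).
Complete factorization: g(t) = (t)·(t + 2)·(t + 3)·(t³ - 2t² - t - 2).
Factor degrees with multiplicity: 1 + 1 + 1 + 3 = 6.

1, 1, 1, 3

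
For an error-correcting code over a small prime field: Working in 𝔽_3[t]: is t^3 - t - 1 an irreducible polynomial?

Write m(t) = t^3 - t - 1.
Check for roots in 𝔽_3: m(0) = 2; m(1) = 2; m(2) = 2.
No roots. A degree-3 polynomial over a field with no linear factor is irreducible.

Yes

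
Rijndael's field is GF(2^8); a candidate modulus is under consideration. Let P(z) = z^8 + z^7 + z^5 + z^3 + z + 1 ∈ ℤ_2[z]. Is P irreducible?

Check for roots in ℤ_2: P(0) = 1; P(1) = 0 → root.
P(1) = 0, so (z − 1) divides P(z); P is reducible.

No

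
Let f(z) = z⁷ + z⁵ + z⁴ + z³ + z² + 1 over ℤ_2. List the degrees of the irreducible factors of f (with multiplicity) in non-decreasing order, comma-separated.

1, 2, 2, 2

Roots in ℤ_2: f(0) = 1; f(1) = 0 → root.
Linear factors from roots: (z + 1).
Complete factorization: f(z) = (z + 1)·(z² + z + 1)^3.
Factor degrees with multiplicity: 1 + 2 + 2 + 2 = 7.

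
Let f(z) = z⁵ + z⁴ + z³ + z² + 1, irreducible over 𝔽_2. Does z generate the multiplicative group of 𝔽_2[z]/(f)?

Yes

|GF(2^5)^×| = 2^5 − 1 = 31. Prime factorization: 31 = 31.
f is primitive ⇔ z has order 31 in GF(2)[z]/(f), i.e. z^(31/q) ≠ 1 for each prime q | 31.
z^(1) mod f = z.
None equal 1, so z has full order 31; f is primitive.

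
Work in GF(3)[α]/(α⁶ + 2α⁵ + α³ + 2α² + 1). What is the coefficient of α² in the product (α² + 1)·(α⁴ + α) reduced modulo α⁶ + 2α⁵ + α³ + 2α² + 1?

1

Multiply in GF(3)[α]: (α² + 1)·(α⁴ + α) = α⁶ + α⁴ + α³ + α.
Reduce using α⁶ ≡ α⁵ + 2α³ + α² + 2 (mod α⁶ + 2α⁵ + α³ + 2α² + 1).
Reduced: α⁵ + α⁴ + α² + α + 2.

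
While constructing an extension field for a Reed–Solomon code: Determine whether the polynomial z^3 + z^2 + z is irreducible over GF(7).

No

Write f(z) = z^3 + z^2 + z.
Check for roots in GF(7): f(0) = 0 → root; f(1) = 3; f(2) = 0 → root; f(3) = 4; f(4) = 0 → root; f(5) = 1; f(6) = 6.
f(0) = 0, so (z) divides f(z); f is reducible.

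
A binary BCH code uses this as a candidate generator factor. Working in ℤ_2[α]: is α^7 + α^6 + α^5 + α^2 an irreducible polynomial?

Write m(α) = α^7 + α^6 + α^5 + α^2.
Check for roots in ℤ_2: m(0) = 0 → root; m(1) = 0 → root.
m(0) = 0, so (α) divides m(α); m is reducible.

No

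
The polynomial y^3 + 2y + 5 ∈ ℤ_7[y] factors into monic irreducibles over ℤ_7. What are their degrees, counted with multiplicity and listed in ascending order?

Write h(y) = y^3 + 2y + 5.
Linear factors from roots: (y + 3), (y + 2).
Complete factorization: h(y) = (y + 3)·(y + 2)^2.
Factor degrees with multiplicity: 1 + 1 + 1 = 3.

1, 1, 1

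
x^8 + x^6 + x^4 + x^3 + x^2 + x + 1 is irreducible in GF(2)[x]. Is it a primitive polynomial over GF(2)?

Yes

Write f(x) = x^8 + x^6 + x^4 + x^3 + x^2 + x + 1.
|GF(2^8)^×| = 2^8 − 1 = 255. Prime factorization: 255 = 3·5·17.
f is primitive ⇔ x has order 255 in GF(2)[x]/(f), i.e. x^(255/q) ≠ 1 for each prime q | 255.
x^(85) mod f = x^4 + x^3 + x.
x^(51) mod f = x^6 + x^3.
x^(15) mod f = x^6 + x + 1.
None equal 1, so x has full order 255; f is primitive.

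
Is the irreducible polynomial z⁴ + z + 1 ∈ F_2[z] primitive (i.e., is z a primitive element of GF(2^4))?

Yes

Write f(z) = z⁴ + z + 1.
|GF(2^4)^×| = 2^4 − 1 = 15. Prime factorization: 15 = 3·5.
f is primitive ⇔ z has order 15 in GF(2)[z]/(f), i.e. z^(15/q) ≠ 1 for each prime q | 15.
z^(5) mod f = z² + z.
z^(3) mod f = z³.
None equal 1, so z has full order 15; f is primitive.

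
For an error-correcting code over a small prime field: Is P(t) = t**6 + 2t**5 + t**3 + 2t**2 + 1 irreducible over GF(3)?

Yes

Check for roots in GF(3): P(0) = 1; P(1) = 1; P(2) = 1.
No roots, so no linear factors.
Monic irreducibles of degree 2 over GF(3): t**2 + 1, t**2 + t + 2, t**2 + 2t + 2.
None of them divide P (all give nonzero remainder).
Degree-3 irreducible divisors: test the 8 monic irreducibles of degree 3 over GF(3).
None of them divide P (all give nonzero remainder).
No irreducible factor of degree ≤ 3 exists, so P is irreducible over GF(3).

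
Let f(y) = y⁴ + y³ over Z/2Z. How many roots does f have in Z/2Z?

Evaluate at each of the 2 elements of Z/2Z:
f(0) = 0 → root; f(1) = 0 → root.
Roots: {0, 1}.

2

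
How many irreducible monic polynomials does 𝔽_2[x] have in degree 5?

6

Gauss's count: N_{2}(5) = (1/5) Σ_{d|5} μ(5/d)·2^d.
Divisors of 5: 1, 5; μ(5/d) for each: -1, 1.
Σ = − 2^1 + 2^5 = 30.
N = 30/5 = 6.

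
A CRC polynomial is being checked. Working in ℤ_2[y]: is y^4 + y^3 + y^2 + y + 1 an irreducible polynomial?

Write P(y) = y^4 + y^3 + y^2 + y + 1.
Check for roots in ℤ_2: P(0) = 1; P(1) = 1.
No roots, so no linear factors.
Monic irreducibles of degree 2 over GF(2): y^2 + y + 1.
None of them divide P (all give nonzero remainder).
No irreducible factor of degree ≤ 2 exists, so P is irreducible over GF(2).

Yes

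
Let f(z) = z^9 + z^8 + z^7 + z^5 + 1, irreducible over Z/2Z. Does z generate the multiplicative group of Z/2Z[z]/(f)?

No

|GF(2^9)^×| = 2^9 − 1 = 511. Prime factorization: 511 = 7·73.
f is primitive ⇔ z has order 511 in GF(2)[z]/(f), i.e. z^(511/q) ≠ 1 for each prime q | 511.
z^(73) mod f = 1
z^(7) mod f = z^7.
Since z^(73) = 1, the order of z divides 73 < 511; not primitive.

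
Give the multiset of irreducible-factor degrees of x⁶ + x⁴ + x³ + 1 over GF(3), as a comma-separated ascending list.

Write h(x) = x⁶ + x⁴ + x³ + 1.
Roots in GF(3): h(0) = 1; h(1) = 1; h(2) = 2.
Complete factorization: h(x) = (x⁶ + x⁴ + x³ + 1).
Factor degrees with multiplicity: 6 = 6.

6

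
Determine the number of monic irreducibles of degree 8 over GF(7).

720300

The number of monic irreducibles of degree 8 over GF(7) is (1/8)·Σ_{d∣8} μ(8/d) 7^d.
Divisors of 8: 1, 2, 4, 8; μ(8/d) for each: 0, 0, -1, 1.
Σ = − 7^4 + 7^8 = 5762400.
N = 5762400/8 = 720300.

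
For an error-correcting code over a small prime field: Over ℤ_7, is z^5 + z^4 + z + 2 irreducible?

No

Write m(z) = z^5 + z^4 + z + 2.
Check for roots in ℤ_7: m(0) = 2; m(1) = 5; m(2) = 3; m(3) = 0 → root; m(4) = 5; m(5) = 5; m(6) = 1.
m(3) = 0, so (z − 3) divides m(z); m is reducible.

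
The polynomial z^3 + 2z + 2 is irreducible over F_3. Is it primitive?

Write f(z) = z^3 + 2z + 2.
|GF(3^3)^×| = 3^3 − 1 = 26. Prime factorization: 26 = 2·13.
f is primitive ⇔ z has order 26 in GF(3)[z]/(f), i.e. z^(26/q) ≠ 1 for each prime q | 26.
z^(13) mod f = 1
z^(2) mod f = z^2.
Since z^(13) = 1, the order of z divides 13 < 26; not primitive.

No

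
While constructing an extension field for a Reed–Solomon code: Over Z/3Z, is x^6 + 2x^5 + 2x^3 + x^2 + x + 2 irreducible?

Write P(x) = x^6 + 2x^5 + 2x^3 + x^2 + x + 2.
Check for roots in Z/3Z: P(0) = 2; P(1) = 0 → root; P(2) = 2.
P(1) = 0, so (x − 1) divides P(x); P is reducible.

No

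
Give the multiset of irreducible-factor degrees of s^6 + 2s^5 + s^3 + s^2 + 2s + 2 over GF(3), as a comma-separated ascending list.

Write f(s) = s^6 + 2s^5 + s^3 + s^2 + 2s + 2.
Roots in GF(3): f(0) = 2; f(1) = 0 → root; f(2) = 2.
Linear factors from roots: (s + 2).
Complete factorization: f(s) = (s + 2)·(s^2 + 1)·(s^3 + 2s + 1).
Factor degrees with multiplicity: 1 + 2 + 3 = 6.

1, 2, 3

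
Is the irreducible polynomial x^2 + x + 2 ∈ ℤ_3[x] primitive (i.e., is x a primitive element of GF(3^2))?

Write f(x) = x^2 + x + 2.
|GF(3^2)^×| = 3^2 − 1 = 8. Prime factorization: 8 = 2^3.
f is primitive ⇔ x has order 8 in GF(3)[x]/(f), i.e. x^(8/q) ≠ 1 for each prime q | 8.
x^(4) mod f = 2.
None equal 1, so x has full order 8; f is primitive.

Yes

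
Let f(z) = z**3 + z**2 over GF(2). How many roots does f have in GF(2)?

2

Evaluate at each of the 2 elements of GF(2):
f(0) = 0 → root; f(1) = 0 → root.
Roots: {0, 1}.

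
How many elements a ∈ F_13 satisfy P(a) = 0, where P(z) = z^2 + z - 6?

Evaluate at each of the 13 elements of F_13:
P(0) = 7; P(1) = 9; P(2) = 0 → root; P(3) = 6; P(4) = 1; P(5) = 11; P(6) = 10; P(7) = 11; P(8) = 1; P(9) = 6; P(10) = 0 → root; P(11) = 9; P(12) = 7.
Roots: {2, 10}.

2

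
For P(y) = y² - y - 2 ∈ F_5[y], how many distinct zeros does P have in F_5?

2

Evaluate at each of the 5 elements of F_5:
P(0) = 3; P(1) = 3; P(2) = 0 → root; P(3) = 4; P(4) = 0 → root.
Roots: {2, 4}.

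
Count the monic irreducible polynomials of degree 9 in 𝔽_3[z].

By the necklace-counting formula, N_3(9) = (1/9) Σ_{d|9} μ(9/d)·3^d.
Divisors of 9: 1, 3, 9; μ(9/d) for each: 0, -1, 1.
Σ = − 3^3 + 3^9 = 19656.
N = 19656/9 = 2184.

2184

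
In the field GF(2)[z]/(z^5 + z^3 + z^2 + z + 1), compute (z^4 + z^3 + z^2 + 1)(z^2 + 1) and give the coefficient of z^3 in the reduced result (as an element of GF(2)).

Multiply in GF(2)[z]: (z^4 + z^3 + z^2 + 1)·(z^2 + 1) = z^6 + z^5 + z^3 + 1.
Reduce using z^5 ≡ z^3 + z^2 + z + 1 (mod z^5 + z^3 + z^2 + z + 1).
Reduced: z^4 + z^3.

1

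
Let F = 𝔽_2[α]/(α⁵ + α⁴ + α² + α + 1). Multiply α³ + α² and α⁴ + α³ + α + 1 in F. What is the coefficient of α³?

Multiply in 𝔽_2[α]: (α³ + α²)·(α⁴ + α³ + α + 1) = α⁷ + α⁵ + α⁴ + α².
Reduce using α⁵ ≡ α⁴ + α² + α + 1 (mod α⁵ + α⁴ + α² + α + 1).
Reduced: α² + α.

0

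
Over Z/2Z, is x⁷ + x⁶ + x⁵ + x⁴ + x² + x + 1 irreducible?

Write m(x) = x⁷ + x⁶ + x⁵ + x⁴ + x² + x + 1.
Check for roots in Z/2Z: m(0) = 1; m(1) = 1.
No roots, so no linear factors.
Monic irreducibles of degree 2 over GF(2): x² + x + 1.
None of them divide m (all give nonzero remainder).
Monic irreducibles of degree 3 over GF(2): x³ + x + 1, x³ + x² + 1.
None of them divide m (all give nonzero remainder).
No irreducible factor of degree ≤ 3 exists, so m is irreducible over GF(2).

Yes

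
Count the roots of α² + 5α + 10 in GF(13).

0

Write h(α) = α² + 5α + 10.
Evaluate at each of the 13 elements of GF(13):
h(0) = 10; h(1) = 3; h(2) = 11; h(3) = 8; h(4) = 7; h(5) = 8; h(6) = 11; h(7) = 3; h(8) = 10; h(9) = 6; h(10) = 4; h(11) = 4; h(12) = 6.
No element is a root.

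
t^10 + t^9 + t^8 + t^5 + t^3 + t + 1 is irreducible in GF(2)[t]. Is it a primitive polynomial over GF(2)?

Write f(t) = t^10 + t^9 + t^8 + t^5 + t^3 + t + 1.
|GF(2^10)^×| = 2^10 − 1 = 1023. Prime factorization: 1023 = 3·11·31.
f is primitive ⇔ t has order 1023 in GF(2)[t]/(f), i.e. t^(1023/q) ≠ 1 for each prime q | 1023.
t^(341) mod f = t^9 + t^7 + t^6 + t^3 + t^2.
t^(93) mod f = 1
t^(33) mod f = t^9 + t^6 + t^3 + 1.
Since t^(93) = 1, the order of t divides 93 < 1023; not primitive.

No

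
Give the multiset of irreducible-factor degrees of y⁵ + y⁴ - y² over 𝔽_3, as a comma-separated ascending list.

Write g(y) = y⁵ + y⁴ - y².
Roots in 𝔽_3: g(0) = 0 → root; g(1) = 1; g(2) = 2.
Linear factors from roots: (y).
Complete factorization: g(y) = (y)^2·(y³ + y² - 1).
Factor degrees with multiplicity: 1 + 1 + 3 = 5.

1, 1, 3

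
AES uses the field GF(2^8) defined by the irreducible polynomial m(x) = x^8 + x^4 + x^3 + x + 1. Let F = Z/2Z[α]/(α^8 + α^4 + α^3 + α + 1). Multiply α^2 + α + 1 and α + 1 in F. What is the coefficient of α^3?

1

Multiply in Z/2Z[α]: (α^2 + α + 1)·(α + 1) = α^3 + 1.
Reduced: α^3 + 1.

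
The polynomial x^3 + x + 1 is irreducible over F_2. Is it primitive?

Yes

Write f(x) = x^3 + x + 1.
|GF(2^3)^×| = 2^3 − 1 = 7. Prime factorization: 7 = 7.
f is primitive ⇔ x has order 7 in GF(2)[x]/(f), i.e. x^(7/q) ≠ 1 for each prime q | 7.
x^(1) mod f = x.
None equal 1, so x has full order 7; f is primitive.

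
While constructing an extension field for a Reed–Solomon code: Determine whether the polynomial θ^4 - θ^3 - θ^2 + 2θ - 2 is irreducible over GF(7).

No

Write g(θ) = θ^4 - θ^3 - θ^2 + 2θ - 2.
Check for roots in GF(7): g(0) = 5; g(1) = 6; g(2) = 6; g(3) = 0 → root; g(4) = 0 → root; g(5) = 0 → root; g(6) = 4.
g(3) = 0, so (θ − 3) divides g(θ); g is reducible.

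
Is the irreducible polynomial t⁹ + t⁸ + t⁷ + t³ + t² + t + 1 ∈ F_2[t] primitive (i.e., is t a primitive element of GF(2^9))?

Write f(t) = t⁹ + t⁸ + t⁷ + t³ + t² + t + 1.
|GF(2^9)^×| = 2^9 − 1 = 511. Prime factorization: 511 = 7·73.
f is primitive ⇔ t has order 511 in GF(2)[t]/(f), i.e. t^(511/q) ≠ 1 for each prime q | 511.
t^(73) mod f = t⁷ + t⁶ + t⁵ + t⁴ + t³.
t^(7) mod f = t⁷.
None equal 1, so t has full order 511; f is primitive.

Yes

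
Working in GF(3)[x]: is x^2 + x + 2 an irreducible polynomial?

Yes

Write P(x) = x^2 + x + 2.
Check for roots in GF(3): P(0) = 2; P(1) = 1; P(2) = 2.
No roots. A degree-2 polynomial over a field with no linear factor is irreducible.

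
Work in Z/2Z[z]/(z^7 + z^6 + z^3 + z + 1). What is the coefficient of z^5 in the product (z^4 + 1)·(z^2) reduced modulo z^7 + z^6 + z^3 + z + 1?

Multiply in Z/2Z[z]: (z^4 + 1)·(z^2) = z^6 + z^2.
Reduced: z^6 + z^2.

0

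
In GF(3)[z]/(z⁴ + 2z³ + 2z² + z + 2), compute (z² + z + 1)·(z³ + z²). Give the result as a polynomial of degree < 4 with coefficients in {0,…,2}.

Multiply in GF(3)[z]: (z² + z + 1)·(z³ + z²) = z⁵ + 2z⁴ + 2z³ + z².
Reduce using z⁴ ≡ z³ + z² + 2z + 1 (mod z⁴ + 2z³ + 2z² + z + 2).
Reduced: z.

z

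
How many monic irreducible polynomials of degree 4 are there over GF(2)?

3

The number of monic irreducibles of degree 4 over GF(2) is (1/4)·Σ_{d∣4} μ(4/d) 2^d.
Divisors of 4: 1, 2, 4; μ(4/d) for each: 0, -1, 1.
Σ = − 2^2 + 2^4 = 12.
N = 12/4 = 3.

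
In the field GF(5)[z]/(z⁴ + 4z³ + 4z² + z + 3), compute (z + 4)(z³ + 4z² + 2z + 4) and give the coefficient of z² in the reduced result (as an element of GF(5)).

Multiply in GF(5)[z]: (z + 4)·(z³ + 4z² + 2z + 4) = z⁴ + 3z³ + 3z² + 2z + 1.
Reduce using z⁴ ≡ z³ + z² + 4z + 2 (mod z⁴ + 4z³ + 4z² + z + 3).
Reduced: 4z³ + 4z² + z + 3.

4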